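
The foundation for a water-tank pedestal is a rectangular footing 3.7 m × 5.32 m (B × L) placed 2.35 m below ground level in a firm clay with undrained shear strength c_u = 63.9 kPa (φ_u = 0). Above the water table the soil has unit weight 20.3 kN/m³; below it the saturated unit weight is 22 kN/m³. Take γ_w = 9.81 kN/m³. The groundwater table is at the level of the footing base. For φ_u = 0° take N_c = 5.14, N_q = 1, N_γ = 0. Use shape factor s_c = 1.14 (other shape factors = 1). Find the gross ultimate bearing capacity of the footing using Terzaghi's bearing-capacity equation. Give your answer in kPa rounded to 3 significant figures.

q_ult ≈ 422 kPa

q = γ·D_f = 20.3 × 2.35 = 47.705 kPa.
c·N_c·s_c = 63.9 × 5.14 × 1.14 = 374.43 kPa
q·N_q = 47.705 × 1 = 47.705 kPa
q_ult = 374.43 + 47.705 = 422.13 kPa.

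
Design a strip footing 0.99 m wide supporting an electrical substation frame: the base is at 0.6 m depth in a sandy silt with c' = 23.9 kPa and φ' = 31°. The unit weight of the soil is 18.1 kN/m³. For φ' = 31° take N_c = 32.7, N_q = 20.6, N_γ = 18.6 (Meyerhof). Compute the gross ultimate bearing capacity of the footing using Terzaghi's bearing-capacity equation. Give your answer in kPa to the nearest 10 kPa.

Overburden at base level: q = 18.1 × 0.6 = 10.86 kPa.
Cohesion term c·N_c = 23.9 × 32.7 = 781.53 kPa; surcharge term q·N_q = 10.86 × 20.6 = 223.72 kPa; self-weight term 0.5·γ·B·N_γ = 0.5 × 18.1 × 0.99 × 18.6 = 166.65 kPa.
q_ult = 781.53 + 223.72 + 166.65 = 1171.9 kPa.

q_ult ≈ 1170 kPa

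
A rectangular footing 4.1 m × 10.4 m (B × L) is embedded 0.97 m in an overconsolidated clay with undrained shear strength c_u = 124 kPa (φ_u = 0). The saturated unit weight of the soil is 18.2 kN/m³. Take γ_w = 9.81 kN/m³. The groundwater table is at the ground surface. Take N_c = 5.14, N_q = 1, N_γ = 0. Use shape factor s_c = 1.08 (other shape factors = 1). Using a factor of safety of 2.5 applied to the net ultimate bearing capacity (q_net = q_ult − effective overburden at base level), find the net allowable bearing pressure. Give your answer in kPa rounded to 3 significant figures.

With the water table at the surface the whole profile is submerged: γ' = 18.2 − 9.81 = 8.39 kN/m³, so q = γ'·D_f = 8.1383 kPa.
q_ult = c·N_c·s_c + q·N_q
     = 124 × 5.14 × 1.08 + 8.1383 × 1
     = 688.35 + 8.1383 = 696.49 kPa.
Net ultimate: q_net = 696.49 − 8.1383 = 688.35 kPa.
q_all(net) = 688.35 / 2.5 = 275.34 kPa.

q_all(net) ≈ 275 kPa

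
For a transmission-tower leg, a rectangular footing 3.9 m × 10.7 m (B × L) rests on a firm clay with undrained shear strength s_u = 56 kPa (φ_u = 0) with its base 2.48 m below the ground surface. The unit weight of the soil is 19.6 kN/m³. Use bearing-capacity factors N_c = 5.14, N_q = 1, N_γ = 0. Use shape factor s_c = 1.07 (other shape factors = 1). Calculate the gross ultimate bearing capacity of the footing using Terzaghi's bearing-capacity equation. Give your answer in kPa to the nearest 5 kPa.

Overburden at base level: q = 19.6 × 2.48 = 48.608 kPa.
Cohesion term c·N_c·s_c = 56 × 5.14 × 1.07 = 307.99 kPa; surcharge term q·N_q = 48.608 × 1 = 48.608 kPa.
q_ult = 307.99 + 48.608 = 356.6 kPa.

q_ult ≈ 355 kPa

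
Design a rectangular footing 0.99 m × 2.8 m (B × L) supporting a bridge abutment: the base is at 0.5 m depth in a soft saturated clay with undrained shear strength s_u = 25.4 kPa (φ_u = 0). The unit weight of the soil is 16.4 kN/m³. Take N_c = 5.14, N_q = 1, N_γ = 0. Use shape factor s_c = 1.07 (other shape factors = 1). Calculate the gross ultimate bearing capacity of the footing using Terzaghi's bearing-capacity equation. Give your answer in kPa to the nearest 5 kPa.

Effective surcharge at the founding depth q = γ·D_f = 16.4 × 0.5 = 8.2 kPa.
q_ult = c·N_c·s_c + q·N_q
     = 25.4 × 5.14 × 1.07 + 8.2 × 1
     = 139.69 + 8.2 = 147.89 kPa.

q_ult ≈ 150 kPa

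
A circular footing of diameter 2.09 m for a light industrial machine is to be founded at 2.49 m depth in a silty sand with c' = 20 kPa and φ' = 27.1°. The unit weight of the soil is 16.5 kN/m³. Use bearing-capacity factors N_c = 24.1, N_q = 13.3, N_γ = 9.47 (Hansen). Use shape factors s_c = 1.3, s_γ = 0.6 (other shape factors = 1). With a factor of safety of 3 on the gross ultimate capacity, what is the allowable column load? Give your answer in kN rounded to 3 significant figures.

P_all ≈ 1450 kN

Effective surcharge at the founding depth q = γ·D_f = 16.5 × 2.49 = 41.085 kPa.
q_ult = c·N_c·s_c + q·N_q + 0.5·γ·B·N_γ·s_γ
     = 20 × 24.1 × 1.3 + 41.085 × 13.3 + 0.5 × 16.5 × 2.09 × 9.47 × 0.6
     = 626.6 + 546.43 + 97.972 = 1271 kPa.
Gross allowable pressure q_all = 1271 / 3 = 423.67 kPa.
Footing area = 3.4307 m², so allowable column load = 423.67 × 3.4307 = 1453.5 kN.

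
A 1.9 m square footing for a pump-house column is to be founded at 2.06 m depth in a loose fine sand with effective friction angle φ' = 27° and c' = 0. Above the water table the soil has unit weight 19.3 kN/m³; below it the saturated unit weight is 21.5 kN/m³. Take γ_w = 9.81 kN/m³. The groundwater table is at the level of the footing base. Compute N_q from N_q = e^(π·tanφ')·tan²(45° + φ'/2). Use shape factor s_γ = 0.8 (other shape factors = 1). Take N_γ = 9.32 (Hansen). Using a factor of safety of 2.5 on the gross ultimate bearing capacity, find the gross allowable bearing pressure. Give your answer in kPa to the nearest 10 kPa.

N_q = e^(π·tan27°)·tan²(58.5°) = 13.2.
q = γ·D_f = 19.3 × 2.06 = 39.758 kPa.
For the ½γBN_γ term take γ' = 21.5 − 9.81 = 11.69 kN/m³ (soil below base is submerged).
q·N_q = 39.758 × 13.199 = 524.77 kPa
0.5·γ·B·N_γ·s_γ = 0.5 × 11.69 × 1.9 × 9.32 × 0.8 = 82.803 kPa
q_ult = 524.77 + 82.803 = 607.57 kPa.
q_all = 607.57 / 2.5 = 243.03 kPa.

q_all ≈ 240 kPa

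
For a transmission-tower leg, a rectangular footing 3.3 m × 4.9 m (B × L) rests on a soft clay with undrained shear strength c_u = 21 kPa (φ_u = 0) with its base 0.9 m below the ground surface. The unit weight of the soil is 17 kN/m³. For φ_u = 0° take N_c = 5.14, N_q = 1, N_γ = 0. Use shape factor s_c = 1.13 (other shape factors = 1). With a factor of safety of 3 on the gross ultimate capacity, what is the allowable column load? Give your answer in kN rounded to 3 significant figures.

Overburden at base level: q = 17 × 0.9 = 15.3 kPa.
Cohesion term c·N_c·s_c = 21 × 5.14 × 1.13 = 121.97 kPa; surcharge term q·N_q = 15.3 × 1 = 15.3 kPa.
q_ult = 121.97 + 15.3 = 137.27 kPa.
Gross allowable pressure q_all = 137.27 / 3 = 45.757 kPa.
Footing area = 16.17 m², so allowable column load = 45.757 × 16.17 = 739.9 kN.

P_all ≈ 740 kN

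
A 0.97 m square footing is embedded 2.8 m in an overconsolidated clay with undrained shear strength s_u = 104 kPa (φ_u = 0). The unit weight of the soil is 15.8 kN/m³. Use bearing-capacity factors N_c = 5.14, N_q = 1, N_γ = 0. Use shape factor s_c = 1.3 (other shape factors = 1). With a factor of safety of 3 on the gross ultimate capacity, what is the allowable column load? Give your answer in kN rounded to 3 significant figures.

q = γ·D_f = 15.8 × 2.8 = 44.24 kPa.
c·N_c·s_c = 104 × 5.14 × 1.3 = 694.93 kPa
q·N_q = 44.24 × 1 = 44.24 kPa
q_ult = 694.93 + 44.24 = 739.17 kPa.
Gross allowable pressure q_all = 739.17 / 3 = 246.39 kPa.
Footing area = 0.9409 m², so allowable column load = 246.39 × 0.9409 = 231.83 kN.

P_all ≈ 232 kN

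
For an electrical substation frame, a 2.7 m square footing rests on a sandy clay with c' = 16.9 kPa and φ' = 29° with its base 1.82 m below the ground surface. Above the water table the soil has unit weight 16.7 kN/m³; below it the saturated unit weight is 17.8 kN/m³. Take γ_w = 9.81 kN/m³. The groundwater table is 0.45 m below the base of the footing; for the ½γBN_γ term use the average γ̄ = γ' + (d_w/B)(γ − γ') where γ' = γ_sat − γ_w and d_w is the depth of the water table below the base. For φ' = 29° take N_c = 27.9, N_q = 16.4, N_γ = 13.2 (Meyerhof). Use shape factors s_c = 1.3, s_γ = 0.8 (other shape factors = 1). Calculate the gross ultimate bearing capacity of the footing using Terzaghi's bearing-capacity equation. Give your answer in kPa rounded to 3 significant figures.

Overburden at base level: q = 16.7 × 1.82 = 30.394 kPa.
The water table is 0.45 m below the base (< B = 2.7 m), so the ½γBN_γ term uses γ̄ = γ' + (d_w/B)(γ − γ') = 7.99 + (0.45/2.7)(16.7 − 7.99) = 9.4417 kN/m³.
Cohesion term c·N_c·s_c = 16.9 × 27.9 × 1.3 = 612.96 kPa; surcharge term q·N_q = 30.394 × 16.4 = 498.46 kPa; self-weight term 0.5·γ·B·N_γ·s_γ = 0.5 × 9.4417 × 2.7 × 13.2 × 0.8 = 134.6 kPa.
q_ult = 612.96 + 498.46 + 134.6 = 1246 kPa.

q_ult ≈ 1250 kPa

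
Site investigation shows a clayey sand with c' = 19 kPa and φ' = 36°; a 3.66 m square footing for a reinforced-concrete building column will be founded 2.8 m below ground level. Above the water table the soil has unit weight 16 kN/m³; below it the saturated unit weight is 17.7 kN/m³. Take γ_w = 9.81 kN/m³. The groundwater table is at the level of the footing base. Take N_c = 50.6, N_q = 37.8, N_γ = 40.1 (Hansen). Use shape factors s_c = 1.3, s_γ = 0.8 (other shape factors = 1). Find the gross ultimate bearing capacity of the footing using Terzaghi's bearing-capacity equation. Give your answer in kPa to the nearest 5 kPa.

q = γ·D_f = 16 × 2.8 = 44.8 kPa.
For the ½γBN_γ term take γ' = 17.7 − 9.81 = 7.89 kN/m³ (soil below base is submerged).
c·N_c·s_c = 19 × 50.6 × 1.3 = 1249.8 kPa
q·N_q = 44.8 × 37.8 = 1693.4 kPa
0.5·γ·B·N_γ·s_γ = 0.5 × 7.89 × 3.66 × 40.1 × 0.8 = 463.19 kPa
q_ult = 1249.8 + 1693.4 + 463.19 = 3406.5 kPa.

q_ult ≈ 3405 kPa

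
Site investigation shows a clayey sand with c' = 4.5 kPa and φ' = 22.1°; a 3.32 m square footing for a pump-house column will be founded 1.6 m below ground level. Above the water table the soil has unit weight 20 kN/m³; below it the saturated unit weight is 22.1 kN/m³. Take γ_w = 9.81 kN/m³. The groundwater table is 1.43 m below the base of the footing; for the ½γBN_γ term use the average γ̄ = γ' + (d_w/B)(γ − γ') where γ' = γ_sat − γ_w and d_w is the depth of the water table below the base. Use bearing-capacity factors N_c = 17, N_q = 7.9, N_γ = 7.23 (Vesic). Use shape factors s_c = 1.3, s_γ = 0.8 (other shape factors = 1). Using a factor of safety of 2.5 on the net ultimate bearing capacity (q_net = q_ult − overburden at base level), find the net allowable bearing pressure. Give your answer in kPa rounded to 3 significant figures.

q_all(net) ≈ 188 kPa

Effective surcharge at the founding depth q = γ·D_f = 20 × 1.6 = 32 kPa.
With d_w = 1.43 m < B, γ̄ = 12.29 + (1.43/3.32) × (20 − 12.29) = 15.611 kN/m³.
q_ult = c·N_c·s_c + q·N_q + 0.5·γ·B·N_γ·s_γ
     = 4.5 × 17 × 1.3 + 32 × 7.9 + 0.5 × 15.611 × 3.32 × 7.23 × 0.8
     = 99.45 + 252.8 + 149.89 = 502.14 kPa.
q_net = 502.14 − 32 = 470.14 kPa.
q_all(net) = 470.14 / 2.5 = 188.05 kPa.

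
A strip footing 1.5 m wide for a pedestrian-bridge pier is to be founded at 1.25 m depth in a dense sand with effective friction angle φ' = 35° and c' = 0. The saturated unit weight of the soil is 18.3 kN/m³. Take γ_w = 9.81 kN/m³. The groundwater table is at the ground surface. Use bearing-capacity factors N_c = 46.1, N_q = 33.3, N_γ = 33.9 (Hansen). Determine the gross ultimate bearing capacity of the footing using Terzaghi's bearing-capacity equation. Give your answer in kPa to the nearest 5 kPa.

q_ult ≈ 570 kPa

With the water table at the surface the whole profile is submerged: γ' = 18.3 − 9.81 = 8.49 kN/m³, so q = γ'·D_f = 10.613 kPa; the same γ' applies in the ½γBN_γ term.
q_ult = q·N_q + 0.5·γ·B·N_γ
     = 10.613 × 33.3 + 0.5 × 8.49 × 1.5 × 33.9
     = 353.4 + 215.86 = 569.25 kPa.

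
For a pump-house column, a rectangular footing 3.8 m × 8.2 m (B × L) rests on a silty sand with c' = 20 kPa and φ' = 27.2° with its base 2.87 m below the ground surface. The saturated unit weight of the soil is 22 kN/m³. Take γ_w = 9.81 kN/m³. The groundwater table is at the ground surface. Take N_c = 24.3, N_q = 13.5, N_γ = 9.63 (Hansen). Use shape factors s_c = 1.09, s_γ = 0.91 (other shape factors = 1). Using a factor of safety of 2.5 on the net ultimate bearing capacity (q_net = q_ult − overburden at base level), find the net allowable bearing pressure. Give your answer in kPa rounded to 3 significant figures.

Water table at ground surface, so effective unit weight γ' = 22 − 9.81 = 12.19 kN/m³ is used throughout; overburden q = 12.19 × 2.87 = 34.985 kPa; the same γ' applies in the ½γBN_γ term.
Cohesion term c·N_c·s_c = 20 × 24.3 × 1.09 = 529.74 kPa; surcharge term q·N_q = 34.985 × 13.5 = 472.3 kPa; self-weight term 0.5·γ·B·N_γ·s_γ = 0.5 × 12.19 × 3.8 × 9.63 × 0.91 = 202.97 kPa.
q_ult = 529.74 + 472.3 + 202.97 = 1205 kPa.
q_net = 1205 − 34.985 = 1170 kPa.
q_all(net) = 1170 / 2.5 = 468.01 kPa.

q_all(net) ≈ 468 kPa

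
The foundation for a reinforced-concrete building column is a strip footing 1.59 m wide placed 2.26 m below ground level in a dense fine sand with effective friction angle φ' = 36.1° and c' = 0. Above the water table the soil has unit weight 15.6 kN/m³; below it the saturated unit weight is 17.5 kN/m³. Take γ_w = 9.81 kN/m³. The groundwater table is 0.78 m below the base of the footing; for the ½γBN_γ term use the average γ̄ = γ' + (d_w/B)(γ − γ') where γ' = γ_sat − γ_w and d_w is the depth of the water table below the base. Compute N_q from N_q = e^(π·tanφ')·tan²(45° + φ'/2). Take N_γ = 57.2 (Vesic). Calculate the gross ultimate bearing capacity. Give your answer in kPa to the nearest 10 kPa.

q_ult ≈ 1870 kPa

tan36.1° = 0.7292, so N_q = e^(π×0.7292)·tan²(63.05°) = 9.884 × 3.869 = 38.24.
Overburden at base level: q = 15.6 × 2.26 = 35.256 kPa.
The water table is 0.78 m below the base (< B = 1.59 m), so the ½γBN_γ term uses γ̄ = γ' + (d_w/B)(γ − γ') = 7.69 + (0.78/1.59)(15.6 − 7.69) = 11.57 kN/m³.
Surcharge term q·N_q = 35.256 × 38.235 = 1348 kPa; self-weight term 0.5·γ·B·N_γ = 0.5 × 11.57 × 1.59 × 57.2 = 526.15 kPa.
q_ult = 1348 + 526.15 = 1874.2 kPa.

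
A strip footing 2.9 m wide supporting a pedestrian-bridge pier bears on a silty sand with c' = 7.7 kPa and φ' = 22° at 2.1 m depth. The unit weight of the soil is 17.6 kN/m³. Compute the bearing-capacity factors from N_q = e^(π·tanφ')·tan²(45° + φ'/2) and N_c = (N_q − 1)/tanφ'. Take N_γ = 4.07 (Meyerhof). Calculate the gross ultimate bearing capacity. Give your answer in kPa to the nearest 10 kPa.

q_ult ≈ 520 kPa

tan22° = 0.404, so N_q = e^(π×0.404)·tan²(56°) = 3.558 × 2.198 = 7.82.
N_c = (7.82 − 1)/tan22° = 16.88.
Overburden at base level: q = 17.6 × 2.1 = 36.96 kPa.
Cohesion term c·N_c = 7.7 × 16.883 = 130 kPa; surcharge term q·N_q = 36.96 × 7.8211 = 289.07 kPa; self-weight term 0.5·γ·B·N_γ = 0.5 × 17.6 × 2.9 × 4.07 = 103.87 kPa.
q_ult = 130 + 289.07 + 103.87 = 522.93 kPa.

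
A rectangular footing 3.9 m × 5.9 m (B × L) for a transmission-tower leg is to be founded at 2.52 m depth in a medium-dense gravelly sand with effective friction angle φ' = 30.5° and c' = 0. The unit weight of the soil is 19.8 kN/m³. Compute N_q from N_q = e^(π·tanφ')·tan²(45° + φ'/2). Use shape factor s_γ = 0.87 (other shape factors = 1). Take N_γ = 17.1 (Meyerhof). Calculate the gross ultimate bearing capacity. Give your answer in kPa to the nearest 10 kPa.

q_ult ≈ 1550 kPa

tan30.5° = 0.589, so N_q = e^(π×0.589)·tan²(60.25°) = 6.363 × 3.061 = 19.48.
Effective surcharge at the founding depth q = γ·D_f = 19.8 × 2.52 = 49.896 kPa.
q_ult = q·N_q + 0.5·γ·B·N_γ·s_γ
     = 49.896 × 19.479 + 0.5 × 19.8 × 3.9 × 17.1 × 0.87
     = 971.94 + 574.4 = 1546.3 kPa.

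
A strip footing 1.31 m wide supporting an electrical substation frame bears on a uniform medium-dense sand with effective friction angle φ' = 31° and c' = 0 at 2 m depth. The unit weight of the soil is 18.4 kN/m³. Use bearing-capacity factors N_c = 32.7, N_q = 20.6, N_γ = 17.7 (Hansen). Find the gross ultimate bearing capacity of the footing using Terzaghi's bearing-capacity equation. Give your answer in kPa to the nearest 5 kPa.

q_ult ≈ 970 kPa

Effective surcharge at the founding depth q = γ·D_f = 18.4 × 2 = 36.8 kPa.
q_ult = q·N_q + 0.5·γ·B·N_γ
     = 36.8 × 20.6 + 0.5 × 18.4 × 1.31 × 17.7
     = 758.08 + 213.32 = 971.4 kPa.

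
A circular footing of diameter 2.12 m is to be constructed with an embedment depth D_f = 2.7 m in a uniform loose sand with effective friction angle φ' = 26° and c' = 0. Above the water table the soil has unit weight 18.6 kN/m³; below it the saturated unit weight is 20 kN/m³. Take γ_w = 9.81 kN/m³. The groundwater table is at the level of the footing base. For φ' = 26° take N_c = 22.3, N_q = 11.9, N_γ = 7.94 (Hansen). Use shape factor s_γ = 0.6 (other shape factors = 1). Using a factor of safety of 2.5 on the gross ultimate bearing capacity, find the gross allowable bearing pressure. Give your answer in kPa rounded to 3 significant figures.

q_all ≈ 260 kPa

q = γ·D_f = 18.6 × 2.7 = 50.22 kPa.
For the ½γBN_γ term take γ' = 20 − 9.81 = 10.19 kN/m³ (soil below base is submerged).
q·N_q = 50.22 × 11.9 = 597.62 kPa
0.5·γ·B·N_γ·s_γ = 0.5 × 10.19 × 2.12 × 7.94 × 0.6 = 51.458 kPa
q_ult = 597.62 + 51.458 = 649.08 kPa.
q_all = 649.08 / 2.5 = 259.63 kPa.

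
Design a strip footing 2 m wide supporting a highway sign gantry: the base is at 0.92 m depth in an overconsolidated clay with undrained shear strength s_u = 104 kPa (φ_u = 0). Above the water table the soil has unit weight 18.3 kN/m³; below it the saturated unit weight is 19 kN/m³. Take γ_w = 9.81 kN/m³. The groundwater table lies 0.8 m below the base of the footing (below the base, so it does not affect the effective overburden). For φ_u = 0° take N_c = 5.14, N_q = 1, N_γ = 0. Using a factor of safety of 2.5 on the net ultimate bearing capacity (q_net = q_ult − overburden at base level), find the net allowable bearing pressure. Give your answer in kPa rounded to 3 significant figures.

q_all(net) ≈ 214 kPa

Effective surcharge at the founding depth q = γ·D_f = 18.3 × 0.92 = 16.836 kPa.
q_ult = c·N_c + q·N_q
     = 104 × 5.14 + 16.836 × 1
     = 534.56 + 16.836 = 551.4 kPa.
q_net = 551.4 − 16.836 = 534.56 kPa.
q_all(net) = 534.56 / 2.5 = 213.82 kPa.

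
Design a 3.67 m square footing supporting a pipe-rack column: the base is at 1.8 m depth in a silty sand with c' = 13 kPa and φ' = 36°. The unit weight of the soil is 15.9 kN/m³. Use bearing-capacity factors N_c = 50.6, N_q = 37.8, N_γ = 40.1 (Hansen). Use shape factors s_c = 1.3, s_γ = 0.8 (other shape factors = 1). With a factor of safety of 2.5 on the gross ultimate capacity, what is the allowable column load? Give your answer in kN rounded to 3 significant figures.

Overburden at base level: q = 15.9 × 1.8 = 28.62 kPa.
Cohesion term c·N_c·s_c = 13 × 50.6 × 1.3 = 855.14 kPa; surcharge term q·N_q = 28.62 × 37.8 = 1081.8 kPa; self-weight term 0.5·γ·B·N_γ·s_γ = 0.5 × 15.9 × 3.67 × 40.1 × 0.8 = 935.98 kPa.
q_ult = 855.14 + 1081.8 + 935.98 = 2873 kPa.
Gross allowable pressure q_all = 2873 / 2.5 = 1149.2 kPa.
Footing area = 13.4689 m², so allowable column load = 1149.2 × 13.4689 = 15478 kN.

P_all ≈ 15500 kN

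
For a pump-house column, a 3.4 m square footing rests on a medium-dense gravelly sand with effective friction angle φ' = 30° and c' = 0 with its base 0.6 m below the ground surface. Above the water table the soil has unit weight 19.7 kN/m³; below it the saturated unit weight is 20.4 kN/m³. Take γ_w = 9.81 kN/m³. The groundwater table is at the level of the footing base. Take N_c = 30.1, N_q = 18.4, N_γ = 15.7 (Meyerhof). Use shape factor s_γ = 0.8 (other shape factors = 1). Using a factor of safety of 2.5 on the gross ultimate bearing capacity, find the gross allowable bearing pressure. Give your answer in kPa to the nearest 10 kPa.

Overburden at base level: q = 19.7 × 0.6 = 11.82 kPa.
Below the base the soil is submerged, so the ½γBN_γ term uses γ' = 20.4 − 9.81 = 10.59 kN/m³.
Surcharge term q·N_q = 11.82 × 18.4 = 217.49 kPa; self-weight term 0.5·γ·B·N_γ·s_γ = 0.5 × 10.59 × 3.4 × 15.7 × 0.8 = 226.12 kPa.
q_ult = 217.49 + 226.12 = 443.61 kPa.
q_all = 443.61 / 2.5 = 177.44 kPa.

q_all ≈ 180 kPa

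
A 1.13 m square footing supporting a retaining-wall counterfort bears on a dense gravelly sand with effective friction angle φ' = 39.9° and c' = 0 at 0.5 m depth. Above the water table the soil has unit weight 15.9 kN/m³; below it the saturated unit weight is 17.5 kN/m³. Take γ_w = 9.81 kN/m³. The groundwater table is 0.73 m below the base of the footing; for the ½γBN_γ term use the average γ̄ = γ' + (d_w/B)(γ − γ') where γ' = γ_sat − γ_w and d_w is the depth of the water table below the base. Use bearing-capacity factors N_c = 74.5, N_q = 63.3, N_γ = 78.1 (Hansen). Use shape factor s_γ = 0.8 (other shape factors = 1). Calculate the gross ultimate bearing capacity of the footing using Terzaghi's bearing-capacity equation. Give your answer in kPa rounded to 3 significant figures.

Effective surcharge at the founding depth q = γ·D_f = 15.9 × 0.5 = 7.95 kPa.
With d_w = 0.73 m < B, γ̄ = 7.69 + (0.73/1.13) × (15.9 − 7.69) = 12.994 kN/m³.
q_ult = q·N_q + 0.5·γ·B·N_γ·s_γ
     = 7.95 × 63.3 + 0.5 × 12.994 × 1.13 × 78.1 × 0.8
     = 503.24 + 458.7 = 961.93 kPa.

q_ult ≈ 962 kPa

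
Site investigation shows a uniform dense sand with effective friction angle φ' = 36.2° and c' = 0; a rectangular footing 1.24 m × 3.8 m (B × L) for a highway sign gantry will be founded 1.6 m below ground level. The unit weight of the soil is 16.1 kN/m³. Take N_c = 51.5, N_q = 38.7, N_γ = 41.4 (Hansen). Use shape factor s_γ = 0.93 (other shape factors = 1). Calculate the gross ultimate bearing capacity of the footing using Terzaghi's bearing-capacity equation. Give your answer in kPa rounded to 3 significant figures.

q_ult ≈ 1380 kPa

q = γ·D_f = 16.1 × 1.6 = 25.76 kPa.
q·N_q = 25.76 × 38.7 = 996.91 kPa
0.5·γ·B·N_γ·s_γ = 0.5 × 16.1 × 1.24 × 41.4 × 0.93 = 384.33 kPa
q_ult = 996.91 + 384.33 = 1381.2 kPa.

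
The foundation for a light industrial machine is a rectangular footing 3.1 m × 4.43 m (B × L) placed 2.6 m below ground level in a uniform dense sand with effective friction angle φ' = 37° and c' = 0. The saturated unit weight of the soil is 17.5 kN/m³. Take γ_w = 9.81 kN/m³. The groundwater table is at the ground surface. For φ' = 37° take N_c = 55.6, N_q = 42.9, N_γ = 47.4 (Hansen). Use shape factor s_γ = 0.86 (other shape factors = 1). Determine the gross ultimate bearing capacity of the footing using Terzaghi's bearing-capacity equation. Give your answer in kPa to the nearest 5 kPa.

q_ult ≈ 1345 kPa

Water table at ground surface, so effective unit weight γ' = 17.5 − 9.81 = 7.69 kN/m³ is used throughout; overburden q = 7.69 × 2.6 = 19.994 kPa; the same γ' applies in the ½γBN_γ term.
Surcharge term q·N_q = 19.994 × 42.9 = 857.74 kPa; self-weight term 0.5·γ·B·N_γ·s_γ = 0.5 × 7.69 × 3.1 × 47.4 × 0.86 = 485.89 kPa.
q_ult = 857.74 + 485.89 = 1343.6 kPa.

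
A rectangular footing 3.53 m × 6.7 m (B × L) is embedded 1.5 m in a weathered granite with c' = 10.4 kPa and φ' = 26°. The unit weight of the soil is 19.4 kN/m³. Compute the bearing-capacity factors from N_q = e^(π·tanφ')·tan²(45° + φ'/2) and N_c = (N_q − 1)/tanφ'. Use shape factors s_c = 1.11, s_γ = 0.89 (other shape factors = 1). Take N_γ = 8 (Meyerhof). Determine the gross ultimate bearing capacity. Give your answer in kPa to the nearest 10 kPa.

q_ult ≈ 850 kPa

tan26° = 0.4877, so N_q = e^(π×0.4877)·tan²(58°) = 4.629 × 2.561 = 11.85.
N_c = (11.85 − 1)/tan26° = 22.25.
q = γ·D_f = 19.4 × 1.5 = 29.1 kPa.
c·N_c·s_c = 10.4 × 22.254 × 1.11 = 256.9 kPa
q·N_q = 29.1 × 11.854 = 344.96 kPa
0.5·γ·B·N_γ·s_γ = 0.5 × 19.4 × 3.53 × 8 × 0.89 = 243.8 kPa
q_ult = 256.9 + 344.96 + 243.8 = 845.66 kPa.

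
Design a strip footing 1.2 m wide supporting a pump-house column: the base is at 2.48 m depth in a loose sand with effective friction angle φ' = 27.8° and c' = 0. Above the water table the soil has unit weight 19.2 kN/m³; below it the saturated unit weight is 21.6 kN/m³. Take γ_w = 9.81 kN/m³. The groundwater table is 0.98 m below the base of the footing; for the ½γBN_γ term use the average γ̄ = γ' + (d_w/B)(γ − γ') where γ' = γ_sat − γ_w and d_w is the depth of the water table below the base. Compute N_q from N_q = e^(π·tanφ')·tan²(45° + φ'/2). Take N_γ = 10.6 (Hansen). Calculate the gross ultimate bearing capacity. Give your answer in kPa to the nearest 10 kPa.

tan27.8° = 0.5272, so N_q = e^(π×0.5272)·tan²(58.9°) = 5.24 × 2.748 = 14.4.
Effective surcharge at the founding depth q = γ·D_f = 19.2 × 2.48 = 47.616 kPa.
With d_w = 0.98 m < B, γ̄ = 11.79 + (0.98/1.2) × (19.2 − 11.79) = 17.841 kN/m³.
q_ult = q·N_q + 0.5·γ·B·N_γ
     = 47.616 × 14.4 + 0.5 × 17.841 × 1.2 × 10.6
     = 685.69 + 113.47 = 799.16 kPa.

q_ult ≈ 800 kPa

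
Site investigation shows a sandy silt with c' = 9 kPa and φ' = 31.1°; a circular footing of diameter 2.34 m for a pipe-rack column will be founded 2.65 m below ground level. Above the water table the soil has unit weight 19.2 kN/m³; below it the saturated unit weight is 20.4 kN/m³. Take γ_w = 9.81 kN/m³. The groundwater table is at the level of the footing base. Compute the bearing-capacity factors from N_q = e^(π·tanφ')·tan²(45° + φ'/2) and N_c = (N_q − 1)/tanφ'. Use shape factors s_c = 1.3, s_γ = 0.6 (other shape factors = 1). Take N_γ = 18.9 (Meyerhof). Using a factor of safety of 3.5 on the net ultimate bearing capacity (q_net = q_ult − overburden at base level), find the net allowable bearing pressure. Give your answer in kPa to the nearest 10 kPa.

q_all(net) ≈ 440 kPa

N_q = e^(π·tan31.1°)·tan²(60.55°) = 20.87; N_c = (N_q − 1)/tanφ' = 32.94.
Effective surcharge at the founding depth q = γ·D_f = 19.2 × 2.65 = 50.88 kPa.
The water table coincides with the base, so in the self-weight term γ → γ' = 10.59 kN/m³.
q_ult = c·N_c·s_c + q·N_q + 0.5·γ·B·N_γ·s_γ
     = 9 × 32.939 × 1.3 + 50.88 × 20.87 + 0.5 × 10.59 × 2.34 × 18.9 × 0.6
     = 385.39 + 1061.9 + 140.51 = 1587.8 kPa.
q_net = 1587.8 − 50.88 = 1536.9 kPa.
q_all(net) = 1536.9 / 3.5 = 439.11 kPa.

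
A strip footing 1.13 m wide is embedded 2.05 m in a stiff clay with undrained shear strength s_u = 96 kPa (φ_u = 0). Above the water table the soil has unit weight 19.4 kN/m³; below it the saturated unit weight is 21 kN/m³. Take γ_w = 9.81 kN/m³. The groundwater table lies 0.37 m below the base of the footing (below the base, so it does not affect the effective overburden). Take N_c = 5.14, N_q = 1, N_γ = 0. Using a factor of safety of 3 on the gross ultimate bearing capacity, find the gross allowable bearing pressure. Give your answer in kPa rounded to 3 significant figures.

q_all ≈ 178 kPa

Effective surcharge at the founding depth q = γ·D_f = 19.4 × 2.05 = 39.77 kPa.
q_ult = c·N_c + q·N_q
     = 96 × 5.14 + 39.77 × 1
     = 493.44 + 39.77 = 533.21 kPa.
q_all = 533.21 / 3 = 177.74 kPa.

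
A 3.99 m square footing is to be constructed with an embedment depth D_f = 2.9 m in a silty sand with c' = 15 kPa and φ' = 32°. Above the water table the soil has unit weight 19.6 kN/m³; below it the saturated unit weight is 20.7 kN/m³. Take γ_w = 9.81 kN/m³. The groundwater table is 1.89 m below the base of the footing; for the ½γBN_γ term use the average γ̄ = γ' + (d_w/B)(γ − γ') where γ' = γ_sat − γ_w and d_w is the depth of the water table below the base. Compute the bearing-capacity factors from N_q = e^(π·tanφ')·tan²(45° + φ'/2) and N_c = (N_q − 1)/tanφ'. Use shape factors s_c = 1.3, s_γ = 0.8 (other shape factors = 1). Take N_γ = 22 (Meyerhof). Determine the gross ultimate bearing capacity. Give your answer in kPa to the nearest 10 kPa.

tan32° = 0.6249, so N_q = e^(π×0.6249)·tan²(61°) = 7.121 × 3.255 = 23.18.
N_c = (23.18 − 1)/tan32° = 35.49.
Effective surcharge at the founding depth q = γ·D_f = 19.6 × 2.9 = 56.84 kPa.
With d_w = 1.89 m < B, γ̄ = 10.89 + (1.89/3.99) × (19.6 − 10.89) = 15.016 kN/m³.
q_ult = c·N_c·s_c + q·N_q + 0.5·γ·B·N_γ·s_γ
     = 15 × 35.49 × 1.3 + 56.84 × 23.177 + 0.5 × 15.016 × 3.99 × 22 × 0.8
     = 692.06 + 1317.4 + 527.23 = 2536.7 kPa.

q_ult ≈ 2540 kPa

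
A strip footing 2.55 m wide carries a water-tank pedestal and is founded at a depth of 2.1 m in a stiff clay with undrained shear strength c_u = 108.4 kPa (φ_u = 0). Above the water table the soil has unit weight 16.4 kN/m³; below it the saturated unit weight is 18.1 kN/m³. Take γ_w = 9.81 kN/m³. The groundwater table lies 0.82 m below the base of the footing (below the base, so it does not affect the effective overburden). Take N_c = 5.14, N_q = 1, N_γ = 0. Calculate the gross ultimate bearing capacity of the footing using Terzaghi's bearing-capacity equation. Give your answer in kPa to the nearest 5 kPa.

Effective surcharge at the founding depth q = γ·D_f = 16.4 × 2.1 = 34.44 kPa.
q_ult = c·N_c + q·N_q
     = 108.4 × 5.14 + 34.44 × 1
     = 557.18 + 34.44 = 591.62 kPa.

q_ult ≈ 590 kPa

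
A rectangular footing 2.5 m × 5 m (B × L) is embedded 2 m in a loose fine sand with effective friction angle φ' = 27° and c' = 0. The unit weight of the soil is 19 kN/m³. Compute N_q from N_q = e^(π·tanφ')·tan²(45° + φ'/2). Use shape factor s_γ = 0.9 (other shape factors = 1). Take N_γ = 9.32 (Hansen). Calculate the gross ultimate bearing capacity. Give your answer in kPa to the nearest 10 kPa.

tan27° = 0.5095, so N_q = e^(π×0.5095)·tan²(58.5°) = 4.957 × 2.663 = 13.2.
Effective surcharge at the founding depth q = γ·D_f = 19 × 2 = 38 kPa.
q_ult = q·N_q + 0.5·γ·B·N_γ·s_γ
     = 38 × 13.199 + 0.5 × 19 × 2.5 × 9.32 × 0.9
     = 501.57 + 199.22 = 700.78 kPa.

q_ult ≈ 700 kPa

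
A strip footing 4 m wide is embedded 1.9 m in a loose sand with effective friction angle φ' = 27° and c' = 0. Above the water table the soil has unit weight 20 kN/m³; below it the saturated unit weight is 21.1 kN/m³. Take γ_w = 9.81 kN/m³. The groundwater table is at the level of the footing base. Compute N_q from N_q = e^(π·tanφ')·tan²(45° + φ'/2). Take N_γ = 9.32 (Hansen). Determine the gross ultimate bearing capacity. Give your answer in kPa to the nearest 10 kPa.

q_ult ≈ 710 kPa

tan27° = 0.5095, so N_q = e^(π×0.5095)·tan²(58.5°) = 4.957 × 2.663 = 13.2.
Overburden at base level: q = 20 × 1.9 = 38 kPa.
Below the base the soil is submerged, so the ½γBN_γ term uses γ' = 21.1 − 9.81 = 11.29 kN/m³.
Surcharge term q·N_q = 38 × 13.199 = 501.57 kPa; self-weight term 0.5·γ·B·N_γ = 0.5 × 11.29 × 4 × 9.32 = 210.45 kPa.
q_ult = 501.57 + 210.45 = 712.01 kPa.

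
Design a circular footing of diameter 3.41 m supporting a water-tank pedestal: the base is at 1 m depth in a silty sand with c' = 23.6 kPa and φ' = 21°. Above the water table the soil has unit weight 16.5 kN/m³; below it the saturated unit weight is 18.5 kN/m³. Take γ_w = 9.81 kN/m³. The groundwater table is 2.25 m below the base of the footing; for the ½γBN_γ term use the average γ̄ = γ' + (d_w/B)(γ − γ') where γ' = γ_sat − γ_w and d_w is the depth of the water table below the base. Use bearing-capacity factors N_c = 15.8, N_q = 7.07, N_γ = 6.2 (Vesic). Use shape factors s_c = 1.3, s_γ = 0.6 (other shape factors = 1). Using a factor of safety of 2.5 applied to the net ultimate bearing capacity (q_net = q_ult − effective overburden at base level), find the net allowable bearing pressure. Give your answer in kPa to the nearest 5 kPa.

q = γ·D_f = 16.5 × 1 = 16.5 kPa.
γ' = 8.69 kN/m³; averaging over the depth B below the base, γ̄ = γ' + (d_w/B)(γ − γ') = 13.843 kN/m³.
c·N_c·s_c = 23.6 × 15.8 × 1.3 = 484.74 kPa
q·N_q = 16.5 × 7.07 = 116.66 kPa
0.5·γ·B·N_γ·s_γ = 0.5 × 13.843 × 3.41 × 6.2 × 0.6 = 87.802 kPa
q_ult = 484.74 + 116.66 + 87.802 = 689.2 kPa.
Net ultimate: q_net = 689.2 − 16.5 = 672.7 kPa.
q_all(net) = 672.7 / 2.5 = 269.08 kPa.

q_all(net) ≈ 270 kPa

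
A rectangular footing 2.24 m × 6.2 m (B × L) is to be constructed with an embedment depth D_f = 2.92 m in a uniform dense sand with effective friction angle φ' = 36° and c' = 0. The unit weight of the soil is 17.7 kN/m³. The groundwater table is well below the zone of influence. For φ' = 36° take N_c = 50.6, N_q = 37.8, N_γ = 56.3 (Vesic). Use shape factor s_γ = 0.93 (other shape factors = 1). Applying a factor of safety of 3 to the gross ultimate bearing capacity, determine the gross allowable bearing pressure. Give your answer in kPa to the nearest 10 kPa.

q_all ≈ 1000 kPa

Overburden at base level: q = 17.7 × 2.92 = 51.684 kPa.
Surcharge term q·N_q = 51.684 × 37.8 = 1953.7 kPa; self-weight term 0.5·γ·B·N_γ·s_γ = 0.5 × 17.7 × 2.24 × 56.3 × 0.93 = 1038 kPa.
q_ult = 1953.7 + 1038 = 2991.6 kPa.
q_all = q_ult / FS = 2991.6 / 3 = 997.21 kPa.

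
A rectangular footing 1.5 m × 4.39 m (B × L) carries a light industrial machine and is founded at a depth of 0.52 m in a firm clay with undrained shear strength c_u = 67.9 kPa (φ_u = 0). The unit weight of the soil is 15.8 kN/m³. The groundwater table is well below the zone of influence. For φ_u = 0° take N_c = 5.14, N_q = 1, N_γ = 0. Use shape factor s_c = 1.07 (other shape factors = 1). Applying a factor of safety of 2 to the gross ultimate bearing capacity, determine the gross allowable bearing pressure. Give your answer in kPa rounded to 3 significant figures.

q_all ≈ 191 kPa

Overburden at base level: q = 15.8 × 0.52 = 8.216 kPa.
Cohesion term c·N_c·s_c = 67.9 × 5.14 × 1.07 = 373.44 kPa; surcharge term q·N_q = 8.216 × 1 = 8.216 kPa.
q_ult = 373.44 + 8.216 = 381.65 kPa.
q_all = q_ult / FS = 381.65 / 2 = 190.83 kPa.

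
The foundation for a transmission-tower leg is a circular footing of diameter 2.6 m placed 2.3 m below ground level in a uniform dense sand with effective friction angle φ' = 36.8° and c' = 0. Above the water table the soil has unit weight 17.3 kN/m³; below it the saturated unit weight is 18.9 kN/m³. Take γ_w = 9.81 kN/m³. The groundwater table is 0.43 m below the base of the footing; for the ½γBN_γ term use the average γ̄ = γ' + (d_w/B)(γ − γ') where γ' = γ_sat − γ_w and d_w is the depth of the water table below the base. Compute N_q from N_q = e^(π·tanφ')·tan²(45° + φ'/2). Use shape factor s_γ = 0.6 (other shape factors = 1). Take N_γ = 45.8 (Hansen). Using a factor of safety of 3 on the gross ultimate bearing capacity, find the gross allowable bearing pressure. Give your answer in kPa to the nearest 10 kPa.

N_q = e^(π·tan36.8°)·tan²(63.4°) = 41.82.
q = γ·D_f = 17.3 × 2.3 = 39.79 kPa.
γ' = 9.09 kN/m³; averaging over the depth B below the base, γ̄ = γ' + (d_w/B)(γ − γ') = 10.448 kN/m³.
q·N_q = 39.79 × 41.823 = 1664.2 kPa
0.5·γ·B·N_γ·s_γ = 0.5 × 10.448 × 2.6 × 45.8 × 0.6 = 373.24 kPa
q_ult = 1664.2 + 373.24 = 2037.4 kPa.
q_all = 2037.4 / 3 = 679.13 kPa.

q_all ≈ 680 kPa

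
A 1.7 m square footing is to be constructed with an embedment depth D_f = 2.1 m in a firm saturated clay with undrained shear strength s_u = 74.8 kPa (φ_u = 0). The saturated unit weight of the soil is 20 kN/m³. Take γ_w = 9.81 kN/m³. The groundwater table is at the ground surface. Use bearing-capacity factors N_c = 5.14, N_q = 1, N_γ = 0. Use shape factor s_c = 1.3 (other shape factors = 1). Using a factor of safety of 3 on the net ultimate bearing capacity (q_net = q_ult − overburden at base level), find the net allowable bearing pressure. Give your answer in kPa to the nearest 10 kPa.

q_all(net) ≈ 170 kPa

With the water table at the surface the whole profile is submerged: γ' = 20 − 9.81 = 10.19 kN/m³, so q = γ'·D_f = 21.399 kPa.
q_ult = c·N_c·s_c + q·N_q
     = 74.8 × 5.14 × 1.3 + 21.399 × 1
     = 499.81 + 21.399 = 521.21 kPa.
q_net = 521.21 − 21.399 = 499.81 kPa.
q_all(net) = 499.81 / 3 = 166.6 kPa.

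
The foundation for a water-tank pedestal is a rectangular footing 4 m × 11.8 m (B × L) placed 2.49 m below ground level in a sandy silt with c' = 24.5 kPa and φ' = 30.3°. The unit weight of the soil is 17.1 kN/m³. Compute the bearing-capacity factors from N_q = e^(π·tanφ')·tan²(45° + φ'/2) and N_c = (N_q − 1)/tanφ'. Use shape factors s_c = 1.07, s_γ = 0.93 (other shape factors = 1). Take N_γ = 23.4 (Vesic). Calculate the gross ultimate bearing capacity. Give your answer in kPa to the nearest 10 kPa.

q_ult ≈ 2360 kPa

tan30.3° = 0.5844, so N_q = e^(π×0.5844)·tan²(60.15°) = 6.27 × 3.037 = 19.04.
N_c = (19.04 − 1)/tan30.3° = 30.87.
Overburden at base level: q = 17.1 × 2.49 = 42.579 kPa.
Cohesion term c·N_c·s_c = 24.5 × 30.871 × 1.07 = 809.29 kPa; surcharge term q·N_q = 42.579 × 19.04 = 810.69 kPa; self-weight term 0.5·γ·B·N_γ·s_γ = 0.5 × 17.1 × 4 × 23.4 × 0.93 = 744.26 kPa.
q_ult = 809.29 + 810.69 + 744.26 = 2364.2 kPa.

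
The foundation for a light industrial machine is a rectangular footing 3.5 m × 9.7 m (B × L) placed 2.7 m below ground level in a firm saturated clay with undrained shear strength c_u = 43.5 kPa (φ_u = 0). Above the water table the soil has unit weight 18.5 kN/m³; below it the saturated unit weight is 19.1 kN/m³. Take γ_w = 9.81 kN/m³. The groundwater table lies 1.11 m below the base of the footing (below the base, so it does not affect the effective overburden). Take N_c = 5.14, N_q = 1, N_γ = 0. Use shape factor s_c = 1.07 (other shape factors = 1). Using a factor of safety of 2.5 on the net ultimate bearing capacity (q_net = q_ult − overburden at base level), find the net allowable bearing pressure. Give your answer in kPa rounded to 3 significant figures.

q_all(net) ≈ 95.7 kPa

Overburden at base level: q = 18.5 × 2.7 = 49.95 kPa.
Cohesion term c·N_c·s_c = 43.5 × 5.14 × 1.07 = 239.24 kPa; surcharge term q·N_q = 49.95 × 1 = 49.95 kPa.
q_ult = 239.24 + 49.95 = 289.19 kPa.
q_net = 289.19 − 49.95 = 239.24 kPa.
q_all(net) = 239.24 / 2.5 = 95.697 kPa.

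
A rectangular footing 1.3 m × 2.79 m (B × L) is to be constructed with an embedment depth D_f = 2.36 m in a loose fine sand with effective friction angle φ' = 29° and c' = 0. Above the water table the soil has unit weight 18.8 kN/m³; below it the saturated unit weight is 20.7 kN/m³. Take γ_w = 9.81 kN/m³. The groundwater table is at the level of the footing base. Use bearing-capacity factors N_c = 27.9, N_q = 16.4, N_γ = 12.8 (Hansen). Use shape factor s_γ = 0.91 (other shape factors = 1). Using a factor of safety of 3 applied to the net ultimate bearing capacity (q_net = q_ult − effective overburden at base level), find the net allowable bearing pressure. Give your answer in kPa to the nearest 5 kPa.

q_all(net) ≈ 255 kPa

Overburden at base level: q = 18.8 × 2.36 = 44.368 kPa.
Below the base the soil is submerged, so the ½γBN_γ term uses γ' = 20.7 − 9.81 = 10.89 kN/m³.
Surcharge term q·N_q = 44.368 × 16.4 = 727.64 kPa; self-weight term 0.5·γ·B·N_γ·s_γ = 0.5 × 10.89 × 1.3 × 12.8 × 0.91 = 82.45 kPa.
q_ult = 727.64 + 82.45 = 810.09 kPa.
Net ultimate: q_net = 810.09 − 44.368 = 765.72 kPa.
q_all(net) = 765.72 / 3 = 255.24 kPa.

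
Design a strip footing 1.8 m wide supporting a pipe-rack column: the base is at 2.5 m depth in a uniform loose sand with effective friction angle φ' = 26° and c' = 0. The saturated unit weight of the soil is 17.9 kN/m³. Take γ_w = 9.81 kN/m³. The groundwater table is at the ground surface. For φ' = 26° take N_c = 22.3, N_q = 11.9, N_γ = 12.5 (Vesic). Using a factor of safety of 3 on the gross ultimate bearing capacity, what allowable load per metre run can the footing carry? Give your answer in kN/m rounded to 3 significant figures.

≈ 199 kN/m

γ' = 17.9 − 9.81 = 8.09 kN/m³ (submerged throughout). q = 8.09 × 2.5 = 20.225 kPa; the same γ' applies in the ½γBN_γ term.
q·N_q = 20.225 × 11.9 = 240.68 kPa
0.5·γ·B·N_γ = 0.5 × 8.09 × 1.8 × 12.5 = 91.012 kPa
q_ult = 240.68 + 91.012 = 331.69 kPa.
Gross allowable pressure q_all = 331.69 / 3 = 110.56 kPa.
Allowable wall load = q_all × B = 110.56 × 1.8 = 199.01 kN per metre run.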